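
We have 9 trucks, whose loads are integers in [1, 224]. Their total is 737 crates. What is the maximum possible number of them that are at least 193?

Suppose k of them are at least 193. Those contribute at least 193 each and the other 9 − k at least 1 each.
So the total is at least 193k + 1(9 − k) = 9 + 192k. This must be ≤ 737, giving k ≤ 3.
k = 3 is achieved by 3 values at 193 and 6 at 1, total 585; add 152 to one value (staying below 193) to reach 737.

3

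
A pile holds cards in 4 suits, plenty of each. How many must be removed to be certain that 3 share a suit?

9

You could draw 2 of every suit without reaching 3 of any — 8 in all.
One more forces 3 of some suit, so 8 + 1 = 9.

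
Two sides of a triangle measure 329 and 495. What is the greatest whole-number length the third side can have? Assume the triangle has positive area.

823

The third side must be less than 329 + 495 = 824.
The largest integer below 824 is 823.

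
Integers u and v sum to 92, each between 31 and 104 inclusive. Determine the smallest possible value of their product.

uv = u(92 − u) is concave in u, so over [31, 61] it is minimized at an endpoint.
At the endpoint u = 31, v = 92 − 31 = 61, so uv = 31 × 61 = 1891.

1891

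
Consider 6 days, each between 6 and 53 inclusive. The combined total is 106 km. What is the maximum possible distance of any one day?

53

Maximizing one value means minimizing the remaining 5.
The other 5 contribute at least 5 × 6 = 30, leaving at most 106 − 30 = 76.
But each day is capped at 53, so the maximum is 53.
Achievable: one at 53 and the other 5 totalling 53, which fits since 5 × 6 ≤ 53 ≤ 5 × 53.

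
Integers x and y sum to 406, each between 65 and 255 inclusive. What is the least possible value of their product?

38505

Since x + y is fixed, pushing one of them to its bound minimizes the product.
The extreme feasible split is x = 151, y = 255, giving xy = 38505.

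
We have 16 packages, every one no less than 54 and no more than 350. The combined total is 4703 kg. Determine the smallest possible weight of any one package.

Minimizing one value means maximizing the remaining 15.
The other 15 can take up 15 × 350 = 5250 ≥ 4703 − 54, so one package can sit at its floor of 54.
Achievable: one at 54 and the other 15 totalling 4649, which fits since 15 × 54 ≤ 4649 ≤ 15 × 350.

54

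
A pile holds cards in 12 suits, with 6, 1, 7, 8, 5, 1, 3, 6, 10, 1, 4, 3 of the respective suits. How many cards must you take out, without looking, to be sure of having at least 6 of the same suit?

44

In the worst case you take as many as possible of each suit without reaching 6: 5 + 1 + 5 + 5 + 5 + 1 + 3 + 5 + 5 + 1 + 4 + 3 = 43.
The next one must give 6 of some suit, so 43 + 1 = 44.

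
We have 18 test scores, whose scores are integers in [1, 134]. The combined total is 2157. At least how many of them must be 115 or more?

Suppose at most 18 − j of them reach 115; then j values are ≤ 114 and the rest ≤ 134.
The total is then ≤ 114·j + 134·(18 − j) = 2412 − 20j. For this to be ≥ 2157 we need j ≤ 12, so at least 18 − 12 = 6 must reach 115.
Exactly 6 works: 6 values at 134 and 12 at 114 total 2172; lower one of the high values by 15 (still ≥ 115) to hit 2157.

6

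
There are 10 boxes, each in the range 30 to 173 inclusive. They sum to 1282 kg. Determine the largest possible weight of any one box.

173

To make one box as large as possible, make the other 9 as small as possible.
The other 9 contribute at least 9 × 30 = 270, leaving at most 1282 − 270 = 1012.
But each box is capped at 173, so the maximum is 173.
Achievable: one at 173 and the other 9 totalling 1109, which fits since 9 × 30 ≤ 1109 ≤ 9 × 173.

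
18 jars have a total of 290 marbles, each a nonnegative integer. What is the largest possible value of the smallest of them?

16

The 18 values sum to 290, so their minimum is at most ⌊290/18⌋ = 16.
Achievable: 16 of them at 16 and 2 at 17 total 290.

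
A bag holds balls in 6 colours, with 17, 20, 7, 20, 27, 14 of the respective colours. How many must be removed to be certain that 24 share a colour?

In the worst case you take as many as possible of each colour without reaching 24: 17 + 20 + 7 + 20 + 23 + 14 = 101.
The next one must give 24 of some colour, so 101 + 1 = 102.

102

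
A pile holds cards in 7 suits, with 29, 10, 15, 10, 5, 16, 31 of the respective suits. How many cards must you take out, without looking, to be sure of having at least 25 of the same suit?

105

In the worst case you take as many as possible of each suit without reaching 25: 24 + 10 + 15 + 10 + 5 + 16 + 24 = 104.
The next one must give 25 of some suit, so 104 + 1 = 105.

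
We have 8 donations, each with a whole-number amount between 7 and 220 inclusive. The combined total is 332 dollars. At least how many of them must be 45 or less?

If only k of them are at most 45, the other 8 − k are at least 46, so the total is at least (8 − k)·46 + k·7.
This is ≤ 332, so (8 − k)·46 + 7k ≤ 332, which gives k ≥ 1.
Exactly 1 works: 1 value at 7 and 7 at 46 total 329; raise one of the low values by 3 (still ≤ 45) to hit 332.

1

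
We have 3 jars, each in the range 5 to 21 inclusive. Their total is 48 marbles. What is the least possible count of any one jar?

To make one jar as small as possible, make the other 2 as large as possible.
The other 2 contribute at most 2 × 21 = 42, leaving at least 48 − 42 = 6.
Since 6 ≥ 5, this is achievable: one at 6 and 2 at 21.

6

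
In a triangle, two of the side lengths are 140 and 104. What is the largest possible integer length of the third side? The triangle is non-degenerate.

The third side must be less than 140 + 104 = 244.
The largest integer below 244 is 243.

243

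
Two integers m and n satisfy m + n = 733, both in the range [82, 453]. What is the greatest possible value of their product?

With m + n fixed, mn peaks when the two are closest together.
Taking m = 366 and n = 367 (both in [82, 453]) gives mn = 134322.

134322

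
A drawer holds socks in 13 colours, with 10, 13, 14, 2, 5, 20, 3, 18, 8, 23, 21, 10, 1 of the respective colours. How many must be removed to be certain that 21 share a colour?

In the worst case you take as many as possible of each colour without reaching 21: 10 + 13 + 14 + 2 + 5 + 20 + 3 + 18 + 8 + 20 + 20 + 10 + 1 = 144.
The next one must give 21 of some colour, so 144 + 1 = 145.

145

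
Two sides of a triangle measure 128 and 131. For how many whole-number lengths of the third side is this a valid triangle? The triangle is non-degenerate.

The triangle inequality gives |128 − 131| < c < 128 + 131, i.e. 3 < c < 259.
So c can be any integer from 4 to 258: 255 values.

255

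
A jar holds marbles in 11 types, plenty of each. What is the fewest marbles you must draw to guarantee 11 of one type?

111

In the worst case you draw 10 of each of the 11 types: 11 × 10 = 110.
One more forces 11 of some type, so 110 + 1 = 111.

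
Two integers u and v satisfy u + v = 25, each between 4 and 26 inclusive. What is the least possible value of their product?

84

uv = u(25 − u) is concave in u, so over [4, 21] it is minimized at an endpoint.
At the endpoint u = 4, v = 25 − 4 = 21, so uv = 4 × 21 = 84.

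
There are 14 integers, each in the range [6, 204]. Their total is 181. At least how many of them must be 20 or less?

If only k of them are at most 20, the other 14 − k are at least 21, so the total is at least (14 − k)·21 + k·6.
This is ≤ 181, so (14 − k)·21 + 6k ≤ 181, which gives k ≥ 8.
Exactly 8 works: 8 values at 6 and 6 at 21 total 174; raise one of the low values by 7 (still ≤ 20) to hit 181.

8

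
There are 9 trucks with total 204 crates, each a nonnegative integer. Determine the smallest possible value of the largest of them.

The average is 204/9 > 22, so not all 9 can be 22 or less; the largest is ≥ 23.
Taking 3 copies of 22 and 6 copies of 23 gives exactly 204, so 23 is attained.

23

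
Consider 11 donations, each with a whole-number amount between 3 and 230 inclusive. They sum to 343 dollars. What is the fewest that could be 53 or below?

5

Each value above 53 is at least 54, contributing at least 54 − 3 = 51 above the floor 3.
The sum exceeds the floor total 33 by 310, so at most ⌊310/51⌋ = 6 exceed 53, and at least 5 are ≤ 53.
Exactly 5 works: 5 values at 3 and 6 at 54 total 339; raise one of the low values by 4 (still ≤ 53) to hit 343.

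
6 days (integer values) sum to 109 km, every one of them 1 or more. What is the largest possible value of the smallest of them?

The 6 values sum to 109, so their minimum is at most ⌊109/6⌋ = 18.
Equality holds with 5 values of 18 and 1 value of 19.

18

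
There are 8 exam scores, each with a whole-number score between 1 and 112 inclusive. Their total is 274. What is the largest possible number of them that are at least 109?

With k values at 109 or above and the rest at least 1, the sum is at least 8 + 108k.
Since the sum is 274, we need 108k ≤ 266, i.e. k ≤ 2.
k = 2 is achieved by 2 values at 109 and 6 at 1, total 224; add 50 to one value (staying below 109) to reach 274.

2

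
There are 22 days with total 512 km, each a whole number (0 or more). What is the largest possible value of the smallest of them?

The average is 512/22 < 24, so some value is ≤ 23.
Taking 16 copies of 23 and 6 copies of 24 gives exactly 512, so 23 is attained.

23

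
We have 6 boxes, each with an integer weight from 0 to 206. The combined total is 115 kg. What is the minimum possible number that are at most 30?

3

Let j be the number exceeding 30. Then the total is ≥ 31·j + 0·(6 − j) = 0 + 31j.
So 31j ≤ 115 and j ≤ 3; hence at least 6 − 3 = 3 are ≤ 30.
Exactly 3 works: 3 values at 0 and 3 at 31 total 93; raise one of the low values by 22 (still ≤ 30) to hit 115.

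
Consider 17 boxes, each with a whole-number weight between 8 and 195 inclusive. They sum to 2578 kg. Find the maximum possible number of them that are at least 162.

15

If k of the values are ≥ 162, the total is ≥ 162k + 8(17 − k).
Setting 162k + 8(17 − k) ≤ 2578 gives 154k ≤ 2442, so k ≤ 15.
k = 15 is achieved by 15 values at 162 and 2 at 8, total 2446; add 132 to one value (staying below 162) to reach 2578.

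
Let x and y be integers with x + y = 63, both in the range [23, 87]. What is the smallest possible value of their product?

920

xy = x(63 − x) is concave in x, so over [23, 40] it is minimized at an endpoint.
The extreme feasible split is x = 23, y = 40, giving xy = 920.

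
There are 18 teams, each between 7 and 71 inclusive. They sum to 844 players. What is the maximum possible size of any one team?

Maximizing one value means minimizing the remaining 17.
The other 17 contribute at least 17 × 7 = 119, leaving at most 844 − 119 = 725.
But each team is capped at 71, so the maximum is 71.
Achievable: one at 71 and the other 17 totalling 773, which fits since 17 × 7 ≤ 773 ≤ 17 × 71.

71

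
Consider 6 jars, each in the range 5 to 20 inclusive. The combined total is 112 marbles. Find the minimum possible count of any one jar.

12

Minimizing one value means maximizing the remaining 5.
The other 5 contribute at most 5 × 20 = 100, leaving at least 112 − 100 = 12.
Since 12 ≥ 5, this is achievable: one at 12 and 5 at 20.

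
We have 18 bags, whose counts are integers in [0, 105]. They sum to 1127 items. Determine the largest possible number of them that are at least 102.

11

With k values at 102 or above and the rest at least 0, the sum is at least 0 + 102k.
Since the sum is 1127, we need 102k ≤ 1127, i.e. k ≤ 11.
k = 11 is achieved by 11 values at 102 and 7 at 0, total 1122; add 5 to one value (staying below 102) to reach 1127.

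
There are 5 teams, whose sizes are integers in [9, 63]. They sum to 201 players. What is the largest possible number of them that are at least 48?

With k values at 48 or above and the rest at least 9, the sum is at least 45 + 39k.
Since the sum is 201, we need 39k ≤ 156, i.e. k ≤ 4.
k = 4 is achieved by 4 values at 48 and 1 at 9, total 201.

4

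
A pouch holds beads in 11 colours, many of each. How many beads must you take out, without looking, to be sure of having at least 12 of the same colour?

In the worst case you draw 11 of each of the 11 colours: 11 × 11 = 121.
One more forces 12 of some colour, so 121 + 1 = 122.

122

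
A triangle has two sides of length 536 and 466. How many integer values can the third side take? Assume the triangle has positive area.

The triangle inequality gives |536 − 466| < c < 536 + 466, i.e. 70 < c < 1002.
So c can be any integer from 71 to 1001: 931 values.

931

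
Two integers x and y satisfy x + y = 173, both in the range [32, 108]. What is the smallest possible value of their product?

xy = x(173 − x) is concave in x, so over [65, 108] it is minimized at an endpoint.
The extreme feasible split is x = 65, y = 108, giving xy = 7020.

7020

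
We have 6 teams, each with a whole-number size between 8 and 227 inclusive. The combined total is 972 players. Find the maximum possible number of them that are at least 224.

4

Suppose k of them are at least 224. Those contribute at least 224 each and the other 6 − k at least 8 each.
So the total is at least 224k + 8(6 − k) = 48 + 216k. This must be ≤ 972, giving k ≤ 4.
k = 4 is achieved by 4 values at 224 and 2 at 8, total 912; add 60 to one value (staying below 224) to reach 972.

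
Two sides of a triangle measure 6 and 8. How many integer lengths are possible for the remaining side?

The triangle inequality gives |6 − 8| < c < 6 + 8, i.e. 2 < c < 14.
So c can be any integer from 3 to 13: 11 values.

11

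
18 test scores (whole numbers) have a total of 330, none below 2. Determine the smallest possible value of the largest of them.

If every one of the 18 were at most 18, the total would be at most 18 × 18 = 324 < 330.
Taking 12 copies of 18 and 6 copies of 19 gives exactly 330, so 19 is attained.

19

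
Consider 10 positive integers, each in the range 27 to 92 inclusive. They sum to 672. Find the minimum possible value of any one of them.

To make one integer as small as possible, make the other 9 as large as possible.
The other 9 can take up 9 × 92 = 828 ≥ 672 − 27, so one integer can sit at its floor of 27.
Achievable: one at 27 and the other 9 totalling 645, which fits since 9 × 27 ≤ 645 ≤ 9 × 92.

27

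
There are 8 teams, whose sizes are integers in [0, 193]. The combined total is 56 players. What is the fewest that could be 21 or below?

Let j be the number exceeding 21. Then the total is ≥ 22·j + 0·(8 − j) = 0 + 22j.
So 22j ≤ 56 and j ≤ 2; hence at least 8 − 2 = 6 are ≤ 21.
Exactly 6 works: 6 values at 0 and 2 at 22 total 44; raise one of the low values by 12 (still ≤ 21) to hit 56.

6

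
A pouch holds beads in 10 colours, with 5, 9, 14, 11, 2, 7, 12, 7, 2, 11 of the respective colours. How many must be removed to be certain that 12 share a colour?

77

In the worst case you take as many as possible of each colour without reaching 12: 5 + 9 + 11 + 11 + 2 + 7 + 11 + 7 + 2 + 11 = 76.
The next one must give 12 of some colour, so 76 + 1 = 77.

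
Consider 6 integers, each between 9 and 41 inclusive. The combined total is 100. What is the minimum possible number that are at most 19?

2

If only k of them are at most 19, the other 6 − k are at least 20, so the total is at least (6 − k)·20 + k·9.
This is ≤ 100, so (6 − k)·20 + 9k ≤ 100, which gives k ≥ 2.
Exactly 2 works: 2 values at 9 and 4 at 20 total 98; raise one of the low values by 2 (still ≤ 19) to hit 100.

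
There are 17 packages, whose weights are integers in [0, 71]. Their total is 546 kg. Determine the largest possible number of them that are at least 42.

With k values at 42 or above and the rest at least 0, the sum is at least 0 + 42k.
Since the sum is 546, we need 42k ≤ 546, i.e. k ≤ 13.
k = 13 is achieved by 13 values at 42 and 4 at 0, total 546.

13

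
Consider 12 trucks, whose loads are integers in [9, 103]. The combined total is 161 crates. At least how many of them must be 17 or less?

7

If only k of them are at most 17, the other 12 − k are at least 18, so the total is at least (12 − k)·18 + k·9.
This is ≤ 161, so (12 − k)·18 + 9k ≤ 161, which gives k ≥ 7.
Exactly 7 works: 7 values at 9 and 5 at 18 total 153; raise one of the low values by 8 (still ≤ 17) to hit 161.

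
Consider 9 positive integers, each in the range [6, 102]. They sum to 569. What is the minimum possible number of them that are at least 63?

Each value short of 63 is at most 62, costing at least 102 − 62 = 40 against the maximum total of 918.
We can afford to lose at most 918 − 569 = 349, so at most ⌊349/40⌋ = 8 fall short, and at least 1 are ≥ 63.
Exactly 1 works: 1 value at 102 and 8 at 62 total 598; lower one of the high values by 29 (still ≥ 63) to hit 569.

1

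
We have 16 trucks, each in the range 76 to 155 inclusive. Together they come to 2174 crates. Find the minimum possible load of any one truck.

Minimizing one value means maximizing the remaining 15.
The other 15 can take up 15 × 155 = 2325 ≥ 2174 − 76, so one truck can sit at its floor of 76.
Achievable: one at 76 and the other 15 totalling 2098, which fits since 15 × 76 ≤ 2098 ≤ 15 × 155.

76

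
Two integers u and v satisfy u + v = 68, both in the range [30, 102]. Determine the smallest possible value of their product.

1140

Since u + v is fixed, pushing one of them to its bound minimizes the product.
At the endpoint u = 30, v = 68 − 30 = 38, so uv = 30 × 38 = 1140.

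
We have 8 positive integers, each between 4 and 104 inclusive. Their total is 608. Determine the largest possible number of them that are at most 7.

2

Each value at 7 or below falls at least 104 − 7 = 97 short of the ceiling 104.
The ceiling total is 8 × 104 = 832, and we need 608, so at most ⌊(832 − 608)/97⌋ = 2 can be that low.
k = 2 is achieved by 2 values at 7 and 6 at 104, total 638; lower one of the 104's by 30 (still > 7) to reach 608.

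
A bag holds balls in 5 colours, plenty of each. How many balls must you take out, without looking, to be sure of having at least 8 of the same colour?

36

You could draw 7 of every colour without reaching 8 of any — 35 in all.
One more forces 8 of some colour, so 35 + 1 = 36.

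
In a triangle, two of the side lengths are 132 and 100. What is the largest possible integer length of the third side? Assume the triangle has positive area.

231

The third side must be less than 132 + 100 = 232.
The largest integer below 232 is 231.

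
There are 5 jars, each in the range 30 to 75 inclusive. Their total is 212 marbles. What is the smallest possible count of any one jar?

To make one jar as small as possible, make the other 4 as large as possible.
The other 4 can take up 4 × 75 = 300 ≥ 212 − 30, so one jar can sit at its floor of 30.
Achievable: one at 30 and the other 4 totalling 182, which fits since 4 × 30 ≤ 182 ≤ 4 × 75.

30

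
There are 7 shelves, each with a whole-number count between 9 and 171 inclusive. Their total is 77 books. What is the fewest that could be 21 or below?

Let j be the number exceeding 21. Then the total is ≥ 22·j + 9·(7 − j) = 63 + 13j.
So 13j ≤ 14 and j ≤ 1; hence at least 7 − 1 = 6 are ≤ 21.
Exactly 6 works: 6 values at 9 and 1 at 22 total 76; raise one of the low values by 1 (still ≤ 21) to hit 77.

6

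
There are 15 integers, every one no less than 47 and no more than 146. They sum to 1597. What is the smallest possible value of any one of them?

47

To make one integer as small as possible, make the other 14 as large as possible.
The other 14 can take up 14 × 146 = 2044 ≥ 1597 − 47, so one integer can sit at its floor of 47.
Achievable: one at 47 and the other 14 totalling 1550, which fits since 14 × 47 ≤ 1550 ≤ 14 × 146.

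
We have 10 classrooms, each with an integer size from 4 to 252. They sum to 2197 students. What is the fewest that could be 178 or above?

6

If only k of them are at least 178, the other 10 − k are at most 177, so the total is at most k·252 + (10 − k)·177.
This must reach 2197, so k·252 + (10 − k)·177 ≥ 2197, giving k ≥ 6.
Exactly 6 works: 6 values at 252 and 4 at 177 total 2220; lower one of the high values by 23 (still ≥ 178) to hit 2197.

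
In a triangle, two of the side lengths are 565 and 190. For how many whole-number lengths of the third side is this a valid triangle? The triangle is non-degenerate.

379

The triangle inequality gives |565 − 190| < c < 565 + 190, i.e. 375 < c < 755.
So c can be any integer from 376 to 754: 379 values.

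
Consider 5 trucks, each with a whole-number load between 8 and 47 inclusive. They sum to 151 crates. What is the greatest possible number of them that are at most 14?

Suppose k of them are at most 14. Those contribute at most 14 each and the rest at most 47 each.
So the total is at most 14k + 47(5 − k) = 235 − 33k. This must still be ≥ 151, so k ≤ 2.
k = 2 is achieved by 2 values at 14 and 3 at 47, total 169; lower one of the 47's by 18 (still > 14) to reach 151.

2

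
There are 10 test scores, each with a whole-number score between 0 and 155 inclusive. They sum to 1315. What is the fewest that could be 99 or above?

6

If only k of them are at least 99, the other 10 − k are at most 98, so the total is at most k·155 + (10 − k)·98.
This must reach 1315, so k·155 + (10 − k)·98 ≥ 1315, giving k ≥ 6.
Exactly 6 works: 6 values at 155 and 4 at 98 total 1322; lower one of the high values by 7 (still ≥ 99) to hit 1315.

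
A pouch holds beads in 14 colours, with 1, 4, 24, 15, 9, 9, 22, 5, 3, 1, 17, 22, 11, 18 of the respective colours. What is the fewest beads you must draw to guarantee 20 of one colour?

151

In the worst case you take as many as possible of each colour without reaching 20: 1 + 4 + 19 + 15 + 9 + 9 + 19 + 5 + 3 + 1 + 17 + 19 + 11 + 18 = 150.
The next one must give 20 of some colour, so 150 + 1 = 151.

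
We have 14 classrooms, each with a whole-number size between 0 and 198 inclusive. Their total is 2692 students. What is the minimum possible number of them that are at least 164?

12

If only k of them are at least 164, the other 14 − k are at most 163, so the total is at most k·198 + (14 − k)·163.
This must reach 2692, so k·198 + (14 − k)·163 ≥ 2692, giving k ≥ 12.
Exactly 12 works: 12 values at 198 and 2 at 163 total 2702; lower one of the high values by 10 (still ≥ 164) to hit 2692.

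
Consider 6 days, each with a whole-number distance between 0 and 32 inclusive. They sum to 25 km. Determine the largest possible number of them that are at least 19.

If k of the values are ≥ 19, the total is ≥ 19k + 0(6 − k).
Setting 19k + 0(6 − k) ≤ 25 gives 19k ≤ 25, so k ≤ 1.
k = 1 is achieved by 1 value at 19 and 5 at 0, total 19; add 6 to one value (staying below 19) to reach 25.

1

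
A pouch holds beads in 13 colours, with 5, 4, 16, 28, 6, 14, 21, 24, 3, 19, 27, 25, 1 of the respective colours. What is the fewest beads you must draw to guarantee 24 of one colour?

In the worst case you take as many as possible of each colour without reaching 24: 5 + 4 + 16 + 23 + 6 + 14 + 21 + 23 + 3 + 19 + 23 + 23 + 1 = 181.
The next one must give 24 of some colour, so 181 + 1 = 182.

182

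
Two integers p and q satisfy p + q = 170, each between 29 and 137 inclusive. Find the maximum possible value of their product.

7225

With p + q fixed, pq peaks when the two are closest together.
Taking p = 85 and q = 85 (both in [29, 137]) gives pq = 7225.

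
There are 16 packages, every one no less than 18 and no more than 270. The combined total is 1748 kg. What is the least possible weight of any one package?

18

To make one package as small as possible, make the other 15 as large as possible.
The other 15 can take up 15 × 270 = 4050 ≥ 1748 − 18, so one package can sit at its floor of 18.
Achievable: one at 18 and the other 15 totalling 1730, which fits since 15 × 18 ≤ 1730 ≤ 15 × 270.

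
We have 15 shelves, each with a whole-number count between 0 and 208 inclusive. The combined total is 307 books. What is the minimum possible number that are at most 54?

10

If only k of them are at most 54, the other 15 − k are at least 55, so the total is at least (15 − k)·55 + k·0.
This is ≤ 307, so (15 − k)·55 + 0k ≤ 307, which gives k ≥ 10.
Exactly 10 works: 10 values at 0 and 5 at 55 total 275; raise one of the low values by 32 (still ≤ 54) to hit 307.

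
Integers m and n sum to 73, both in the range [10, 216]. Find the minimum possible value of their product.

630

mn = m(73 − m) is concave in m, so over [10, 63] it is minimized at an endpoint.
At the endpoint m = 10, n = 73 − 10 = 63, so mn = 10 × 63 = 630.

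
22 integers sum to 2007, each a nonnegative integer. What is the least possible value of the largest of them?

92

If every one of the 22 were at most 91, the total would be at most 22 × 91 = 2002 < 2007.
Taking 17 copies of 91 and 5 copies of 92 gives exactly 2007, so 92 is attained.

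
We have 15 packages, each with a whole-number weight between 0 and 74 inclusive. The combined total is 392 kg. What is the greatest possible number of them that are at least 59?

If k of the values are ≥ 59, the total is ≥ 59k + 0(15 − k).
Setting 59k + 0(15 − k) ≤ 392 gives 59k ≤ 392, so k ≤ 6.
k = 6 is achieved by 6 values at 59 and 9 at 0, total 354; add 38 to one value (staying below 59) to reach 392.

6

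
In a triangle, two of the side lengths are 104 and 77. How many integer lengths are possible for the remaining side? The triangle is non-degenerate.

153

The triangle inequality gives |104 − 77| < c < 104 + 77, i.e. 27 < c < 181.
So c can be any integer from 28 to 180: 153 values.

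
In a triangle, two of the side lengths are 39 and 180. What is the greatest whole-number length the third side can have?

The third side must be less than 39 + 180 = 219.
The largest integer below 219 is 218.

218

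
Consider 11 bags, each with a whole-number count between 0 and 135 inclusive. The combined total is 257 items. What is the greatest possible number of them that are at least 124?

If k of the values are ≥ 124, the total is ≥ 124k + 0(11 − k).
Setting 124k + 0(11 − k) ≤ 257 gives 124k ≤ 257, so k ≤ 2.
k = 2 is achieved by 2 values at 124 and 9 at 0, total 248; add 9 to one value (staying below 124) to reach 257.

2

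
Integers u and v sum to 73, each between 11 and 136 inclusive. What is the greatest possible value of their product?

1332

With u + v fixed, uv peaks when the two are closest together.
Taking u = 36 and v = 37 (both in [11, 136]) gives uv = 1332.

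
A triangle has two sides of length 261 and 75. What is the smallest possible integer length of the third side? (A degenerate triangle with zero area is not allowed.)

The third side must exceed |261 − 75| = 186.
The smallest integer above 186 is 187.

187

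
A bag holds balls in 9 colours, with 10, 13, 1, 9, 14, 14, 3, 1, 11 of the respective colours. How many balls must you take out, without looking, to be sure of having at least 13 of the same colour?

72

In the worst case you take as many as possible of each colour without reaching 13: 10 + 12 + 1 + 9 + 12 + 12 + 3 + 1 + 11 = 71.
The next one must give 13 of some colour, so 71 + 1 = 72.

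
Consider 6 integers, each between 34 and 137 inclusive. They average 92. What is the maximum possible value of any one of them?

Maximizing one value means minimizing the remaining 5.
The total is 6 × 92 = 552.
The other 5 contribute at least 5 × 34 = 170, leaving at most 552 − 170 = 382.
But each integer is capped at 137, so the maximum is 137.
Achievable: one at 137 and the other 5 totalling 415, which fits since 5 × 34 ≤ 415 ≤ 5 × 137.

137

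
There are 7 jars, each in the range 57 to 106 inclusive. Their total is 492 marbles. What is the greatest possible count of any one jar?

Maximizing one value means minimizing the remaining 6.
The other 6 contribute at least 6 × 57 = 342, leaving at most 492 − 342 = 150.
But each jar is capped at 106, so the maximum is 106.
Achievable: one at 106 and the other 6 totalling 386, which fits since 6 × 57 ≤ 386 ≤ 6 × 106.

106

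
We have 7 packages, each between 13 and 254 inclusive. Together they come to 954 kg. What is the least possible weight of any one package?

13

To make one package as small as possible, make the other 6 as large as possible.
The other 6 can take up 6 × 254 = 1524 ≥ 954 − 13, so one package can sit at its floor of 13.
Achievable: one at 13 and the other 6 totalling 941, which fits since 6 × 13 ≤ 941 ≤ 6 × 254.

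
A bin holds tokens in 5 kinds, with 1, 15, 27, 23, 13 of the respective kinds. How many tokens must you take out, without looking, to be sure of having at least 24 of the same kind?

76

In the worst case you take as many as possible of each kind without reaching 24: 1 + 15 + 23 + 23 + 13 = 75.
The next one must give 24 of some kind, so 75 + 1 = 76.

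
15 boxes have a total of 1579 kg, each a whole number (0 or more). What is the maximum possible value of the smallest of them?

The average is 1579/15 < 106, so some value is ≤ 105.
Achievable: 11 of them at 105 and 4 at 106 total 1579.

105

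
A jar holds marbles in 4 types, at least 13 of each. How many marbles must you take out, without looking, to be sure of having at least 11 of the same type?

In the worst case you draw 10 of each of the 4 types: 4 × 10 = 40.
One more forces 11 of some type, so 40 + 1 = 41.

41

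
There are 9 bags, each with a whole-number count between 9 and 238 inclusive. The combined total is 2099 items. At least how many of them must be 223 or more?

If only k of them are at least 223, the other 9 − k are at most 222, so the total is at most k·238 + (9 − k)·222.
This must reach 2099, so k·238 + (9 − k)·222 ≥ 2099, giving k ≥ 7.
Exactly 7 works: 7 values at 238 and 2 at 222 total 2110; lower one of the high values by 11 (still ≥ 223) to hit 2099.

7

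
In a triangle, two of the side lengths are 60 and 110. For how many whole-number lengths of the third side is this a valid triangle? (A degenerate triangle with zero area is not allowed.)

The triangle inequality gives |60 − 110| < c < 60 + 110, i.e. 50 < c < 170.
So c can be any integer from 51 to 169: 119 values.

119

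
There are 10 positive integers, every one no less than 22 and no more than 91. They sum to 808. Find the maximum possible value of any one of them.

91

Maximizing one value means minimizing the remaining 9.
The other 9 contribute at least 9 × 22 = 198, leaving at most 808 − 198 = 610.
But each integer is capped at 91, so the maximum is 91.
Achievable: one at 91 and the other 9 totalling 717, which fits since 9 × 22 ≤ 717 ≤ 9 × 91.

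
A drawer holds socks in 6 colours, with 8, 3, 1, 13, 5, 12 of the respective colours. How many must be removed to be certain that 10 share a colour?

36

In the worst case you take as many as possible of each colour without reaching 10: 8 + 3 + 1 + 9 + 5 + 9 = 35.
The next one must give 10 of some colour, so 35 + 1 = 36.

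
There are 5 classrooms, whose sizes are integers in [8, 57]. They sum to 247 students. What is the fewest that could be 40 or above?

3

If only k of them are at least 40, the other 5 − k are at most 39, so the total is at most k·57 + (5 − k)·39.
This must reach 247, so k·57 + (5 − k)·39 ≥ 247, giving k ≥ 3.
Exactly 3 works: 3 values at 57 and 2 at 39 total 249; lower one of the high values by 2 (still ≥ 40) to hit 247.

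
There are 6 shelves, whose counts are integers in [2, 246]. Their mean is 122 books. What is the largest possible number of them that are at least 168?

The total is 6 × 122 = 732.
If k of the values are ≥ 168, the total is ≥ 168k + 2(6 − k).
Setting 168k + 2(6 − k) ≤ 732 gives 166k ≤ 720, so k ≤ 4.
k = 4 is achieved by 4 values at 168 and 2 at 2, total 676; add 56 to one value (staying below 168) to reach 732.

4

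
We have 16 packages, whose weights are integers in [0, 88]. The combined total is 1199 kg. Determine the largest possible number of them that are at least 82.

Suppose k of them are at least 82. Those contribute at least 82 each and the other 16 − k at least 0 each.
So the total is at least 82k + 0(16 − k) = 0 + 82k. This must be ≤ 1199, giving k ≤ 14.
k = 14 is achieved by 14 values at 82 and 2 at 0, total 1148; add 51 to one value (staying below 82) to reach 1199.

14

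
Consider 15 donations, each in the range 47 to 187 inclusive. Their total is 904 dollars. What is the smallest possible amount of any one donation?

47

To make one donation as small as possible, make the other 14 as large as possible.
The other 14 can take up 14 × 187 = 2618 ≥ 904 − 47, so one donation can sit at its floor of 47.
Achievable: one at 47 and the other 14 totalling 857, which fits since 14 × 47 ≤ 857 ≤ 14 × 187.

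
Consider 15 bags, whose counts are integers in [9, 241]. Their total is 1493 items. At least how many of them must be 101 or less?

If only k of them are at most 101, the other 15 − k are at least 102, so the total is at least (15 − k)·102 + k·9.
This is ≤ 1493, so (15 − k)·102 + 9k ≤ 1493, which gives k ≥ 1.
Exactly 1 works: 1 value at 9 and 14 at 102 total 1437; raise one of the low values by 56 (still ≤ 101) to hit 1493.

1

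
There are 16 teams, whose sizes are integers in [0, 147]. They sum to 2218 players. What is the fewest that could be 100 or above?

14

Each value short of 100 is at most 99, costing at least 147 − 99 = 48 against the maximum total of 2352.
We can afford to lose at most 2352 − 2218 = 134, so at most ⌊134/48⌋ = 2 fall short, and at least 14 are ≥ 100.
Exactly 14 works: 14 values at 147 and 2 at 99 total 2256; lower one of the high values by 38 (still ≥ 100) to hit 2218.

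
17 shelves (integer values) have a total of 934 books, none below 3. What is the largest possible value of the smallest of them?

54

If every one of the 17 were at least 55, the total would be at least 17 × 55 = 935 > 934.
Equality holds with 1 value of 54 and 16 values of 55.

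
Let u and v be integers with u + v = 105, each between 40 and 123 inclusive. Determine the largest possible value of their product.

uv = u(105 − u) is maximized when u is as near 105/2 as the bounds allow.
Taking u = 52 and v = 53 (both in [40, 123]) gives uv = 2756.

2756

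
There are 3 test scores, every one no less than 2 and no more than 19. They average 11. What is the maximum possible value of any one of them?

19

Maximizing one value means minimizing the remaining 2.
The total is 3 × 11 = 33.
The other 2 contribute at least 2 × 2 = 4, leaving at most 33 − 4 = 29.
But each score is capped at 19, so the maximum is 19.
Achievable: one at 19 and the other 2 totalling 14, which fits since 2 × 2 ≤ 14 ≤ 2 × 19.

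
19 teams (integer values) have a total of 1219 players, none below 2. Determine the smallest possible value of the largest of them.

65

If every one of the 19 were at most 64, the total would be at most 19 × 64 = 1216 < 1219.
Equality holds with 3 values of 65 and 16 values of 64.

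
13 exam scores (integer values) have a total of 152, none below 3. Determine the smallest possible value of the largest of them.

The 13 values sum to 152, so their maximum is at least ⌈152/13⌉ = 12.
Taking 4 copies of 11 and 9 copies of 12 gives exactly 152, so 12 is attained.

12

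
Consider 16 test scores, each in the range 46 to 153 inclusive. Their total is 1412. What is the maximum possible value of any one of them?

To make one score as large as possible, make the other 15 as small as possible.
The other 15 contribute at least 15 × 46 = 690, leaving at most 1412 − 690 = 722.
But each score is capped at 153, so the maximum is 153.
Achievable: one at 153 and the other 15 totalling 1259, which fits since 15 × 46 ≤ 1259 ≤ 15 × 153.

153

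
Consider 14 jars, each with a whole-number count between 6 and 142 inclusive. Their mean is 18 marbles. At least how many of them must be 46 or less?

10

The total is 14 × 18 = 252.
Each value above 46 is at least 47, contributing at least 47 − 6 = 41 above the floor 6.
The sum exceeds the floor total 84 by 168, so at most ⌊168/41⌋ = 4 exceed 46, and at least 10 are ≤ 46.
Exactly 10 works: 10 values at 6 and 4 at 47 total 248; raise one of the low values by 4 (still ≤ 46) to hit 252.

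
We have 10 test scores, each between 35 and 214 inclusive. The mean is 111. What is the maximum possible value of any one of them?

214

To make one score as large as possible, make the other 9 as small as possible.
The total is 10 × 111 = 1110.
The other 9 contribute at least 9 × 35 = 315, leaving at most 1110 − 315 = 795.
But each score is capped at 214, so the maximum is 214.
Achievable: one at 214 and the other 9 totalling 896, which fits since 9 × 35 ≤ 896 ≤ 9 × 214.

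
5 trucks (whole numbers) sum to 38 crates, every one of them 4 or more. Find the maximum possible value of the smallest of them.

7

The 5 values sum to 38, so their minimum is at most ⌊38/5⌋ = 7.
Achievable: 2 of them at 7 and 3 at 8 total 38.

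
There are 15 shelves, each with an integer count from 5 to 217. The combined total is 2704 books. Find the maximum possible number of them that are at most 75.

3

Each value at 75 or below falls at least 217 − 75 = 142 short of the ceiling 217.
The ceiling total is 15 × 217 = 3255, and we need 2704, so at most ⌊(3255 − 2704)/142⌋ = 3 can be that low.
k = 3 is achieved by 3 values at 75 and 12 at 217, total 2829; lower one of the 217's by 125 (still > 75) to reach 2704.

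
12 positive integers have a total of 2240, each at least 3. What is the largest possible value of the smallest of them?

186

The 12 values sum to 2240, so their minimum is at most ⌊2240/12⌋ = 186.
Equality holds with 4 values of 186 and 8 values of 187.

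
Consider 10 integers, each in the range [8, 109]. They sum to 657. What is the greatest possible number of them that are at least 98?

With k values at 98 or above and the rest at least 8, the sum is at least 80 + 90k.
Since the sum is 657, we need 90k ≤ 577, i.e. k ≤ 6.
k = 6 is achieved by 6 values at 98 and 4 at 8, total 620; add 37 to one value (staying below 98) to reach 657.

6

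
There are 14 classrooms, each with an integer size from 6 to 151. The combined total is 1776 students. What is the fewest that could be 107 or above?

7

Each value short of 107 is at most 106, costing at least 151 − 106 = 45 against the maximum total of 2114.
We can afford to lose at most 2114 − 1776 = 338, so at most ⌊338/45⌋ = 7 fall short, and at least 7 are ≥ 107.
Exactly 7 works: 7 values at 151 and 7 at 106 total 1799; lower one of the high values by 23 (still ≥ 107) to hit 1776.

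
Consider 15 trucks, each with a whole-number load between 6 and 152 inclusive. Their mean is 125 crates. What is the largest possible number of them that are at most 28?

The total is 15 × 125 = 1875.
Suppose k of them are at most 28. Those contribute at most 28 each and the rest at most 152 each.
So the total is at most 28k + 152(15 − k) = 2280 − 124k. This must still be ≥ 1875, so k ≤ 3.
k = 3 is achieved by 3 values at 28 and 12 at 152, total 1908; lower one of the 152's by 33 (still > 28) to reach 1875.

3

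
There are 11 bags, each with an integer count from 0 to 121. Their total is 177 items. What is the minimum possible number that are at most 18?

2

If only k of them are at most 18, the other 11 − k are at least 19, so the total is at least (11 − k)·19 + k·0.
This is ≤ 177, so (11 − k)·19 + 0k ≤ 177, which gives k ≥ 2.
Exactly 2 works: 2 values at 0 and 9 at 19 total 171; raise one of the low values by 6 (still ≤ 18) to hit 177.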